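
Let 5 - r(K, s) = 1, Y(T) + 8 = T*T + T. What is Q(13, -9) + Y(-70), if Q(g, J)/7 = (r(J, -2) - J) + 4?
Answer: 4941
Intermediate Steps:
Y(T) = -8 + T + T**2 (Y(T) = -8 + (T*T + T) = -8 + (T**2 + T) = -8 + (T + T**2) = -8 + T + T**2)
r(K, s) = 4 (r(K, s) = 5 - 1*1 = 5 - 1 = 4)
Q(g, J) = 56 - 7*J (Q(g, J) = 7*((4 - J) + 4) = 7*(8 - J) = 56 - 7*J)
Q(13, -9) + Y(-70) = (56 - 7*(-9)) + (-8 - 70 + (-70)**2) = (56 + 63) + (-8 - 70 + 4900) = 119 + 4822 = 4941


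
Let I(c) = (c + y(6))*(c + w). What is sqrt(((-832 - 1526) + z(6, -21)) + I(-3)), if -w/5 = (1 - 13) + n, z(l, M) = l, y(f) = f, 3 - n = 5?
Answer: 3*I*sqrt(239) ≈ 46.379*I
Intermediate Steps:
n = -2 (n = 3 - 1*5 = 3 - 5 = -2)
w = 70 (w = -5*((1 - 13) - 2) = -5*(-12 - 2) = -5*(-14) = 70)
I(c) = (6 + c)*(70 + c) (I(c) = (c + 6)*(c + 70) = (6 + c)*(70 + c))
sqrt(((-832 - 1526) + z(6, -21)) + I(-3)) = sqrt(((-832 - 1526) + 6) + (420 + (-3)**2 + 76*(-3))) = sqrt((-2358 + 6) + (420 + 9 - 228)) = sqrt(-2352 + 201) = sqrt(-2151) = 3*I*sqrt(239)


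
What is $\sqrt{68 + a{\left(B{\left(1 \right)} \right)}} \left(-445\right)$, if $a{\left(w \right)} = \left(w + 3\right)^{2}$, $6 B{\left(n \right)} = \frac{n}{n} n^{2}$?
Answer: $- \frac{23585}{6} \approx -3930.8$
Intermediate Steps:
$B{\left(n \right)} = \frac{n^{2}}{6}$ ($B{\left(n \right)} = \frac{\frac{n}{n} n^{2}}{6} = \frac{1 n^{2}}{6} = \frac{n^{2}}{6}$)
$a{\left(w \right)} = \left(3 + w\right)^{2}$
$\sqrt{68 + a{\left(B{\left(1 \right)} \right)}} \left(-445\right) = \sqrt{68 + \left(3 + \frac{1^{2}}{6}\right)^{2}} \left(-445\right) = \sqrt{68 + \left(3 + \frac{1}{6} \cdot 1\right)^{2}} \left(-445\right) = \sqrt{68 + \left(3 + \frac{1}{6}\right)^{2}} \left(-445\right) = \sqrt{68 + \left(\frac{19}{6}\right)^{2}} \left(-445\right) = \sqrt{68 + \frac{361}{36}} \left(-445\right) = \sqrt{\frac{2809}{36}} \left(-445\right) = \frac{53}{6} \left(-445\right) = - \frac{23585}{6}$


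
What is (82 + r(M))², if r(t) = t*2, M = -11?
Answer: 3600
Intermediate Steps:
r(t) = 2*t
(82 + r(M))² = (82 + 2*(-11))² = (82 - 22)² = 60² = 3600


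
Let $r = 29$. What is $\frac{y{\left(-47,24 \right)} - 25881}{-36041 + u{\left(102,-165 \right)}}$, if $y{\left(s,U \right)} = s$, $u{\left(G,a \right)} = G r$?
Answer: $\frac{25928}{33083} \approx 0.78373$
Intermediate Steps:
$u{\left(G,a \right)} = 29 G$ ($u{\left(G,a \right)} = G 29 = 29 G$)
$\frac{y{\left(-47,24 \right)} - 25881}{-36041 + u{\left(102,-165 \right)}} = \frac{-47 - 25881}{-36041 + 29 \cdot 102} = - \frac{25928}{-36041 + 2958} = - \frac{25928}{-33083} = \left(-25928\right) \left(- \frac{1}{33083}\right) = \frac{25928}{33083}$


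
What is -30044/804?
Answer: -7511/201 ≈ -37.368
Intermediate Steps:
-30044/804 = -28*1073/804 = -7511/201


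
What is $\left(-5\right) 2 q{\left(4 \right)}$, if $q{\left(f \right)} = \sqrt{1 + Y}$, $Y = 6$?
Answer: $- 10 \sqrt{7} \approx -26.458$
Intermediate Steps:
$q{\left(f \right)} = \sqrt{7}$ ($q{\left(f \right)} = \sqrt{1 + 6} = \sqrt{7}$)
$\left(-5\right) 2 q{\left(4 \right)} = \left(-5\right) 2 \sqrt{7} = - 10 \sqrt{7}$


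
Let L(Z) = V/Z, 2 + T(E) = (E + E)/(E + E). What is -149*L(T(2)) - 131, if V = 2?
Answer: 167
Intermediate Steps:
T(E) = -1 (T(E) = -2 + (E + E)/(E + E) = -2 + (2*E)/((2*E)) = -2 + (2*E)*(1/(2*E)) = -2 + 1 = -1)
L(Z) = 2/Z
-149*L(T(2)) - 131 = -298/(-1) - 131 = -298*(-1) - 131 = -149*(-2) - 131 = 298 - 131 = 167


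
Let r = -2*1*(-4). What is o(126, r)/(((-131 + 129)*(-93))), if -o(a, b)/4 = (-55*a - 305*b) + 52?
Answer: 6212/31 ≈ 200.39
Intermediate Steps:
r = 8 (r = -2*(-4) = 8)
o(a, b) = -208 + 220*a + 1220*b (o(a, b) = -4*((-55*a - 305*b) + 52) = -4*((-305*b - 55*a) + 52) = -4*(52 - 305*b - 55*a) = -208 + 220*a + 1220*b)
o(126, r)/(((-131 + 129)*(-93))) = (-208 + 220*126 + 1220*8)/(((-131 + 129)*(-93))) = (-208 + 27720 + 9760)/((-2*(-93))) = 37272/186 = 37272*(1/186) = 6212/31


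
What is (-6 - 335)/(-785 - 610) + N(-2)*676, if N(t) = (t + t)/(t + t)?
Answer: 30431/45 ≈ 676.24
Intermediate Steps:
N(t) = 1 (N(t) = (2*t)/((2*t)) = (2*t)*(1/(2*t)) = 1)
(-6 - 335)/(-785 - 610) + N(-2)*676 = (-6 - 335)/(-785 - 610) + 1*676 = -341/(-1395) + 676 = -341*(-1/1395) + 676 = 11/45 + 676 = 30431/45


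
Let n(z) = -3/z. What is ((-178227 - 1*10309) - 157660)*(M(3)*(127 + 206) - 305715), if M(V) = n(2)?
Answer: 106010235042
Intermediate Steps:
M(V) = -3/2
((-178227 - 1*10309) - 157660)*(M(3)*(127 + 206) - 305715) = ((-178227 - 1*10309) - 157660)*(-3*(127 + 206)/2 - 305715) = ((-178227 - 10309) - 157660)*(-3/2*333 - 305715) = (-188536 - 157660)*(-999/2 - 305715) = -346196*(-612429/2) = 106010235042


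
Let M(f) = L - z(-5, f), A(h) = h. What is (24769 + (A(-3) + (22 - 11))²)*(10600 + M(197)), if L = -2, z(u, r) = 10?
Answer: 262931804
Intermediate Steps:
M(f) = -12 (M(f) = -2 - 1*10 = -2 - 10 = -12)
(24769 + (A(-3) + (22 - 11))²)*(10600 + M(197)) = (24769 + (-3 + (22 - 11))²)*(10600 - 12) = (24769 + (-3 + 11)²)*10588 = (24769 + 8²)*10588 = (24769 + 64)*10588 = 24833*10588 = 262931804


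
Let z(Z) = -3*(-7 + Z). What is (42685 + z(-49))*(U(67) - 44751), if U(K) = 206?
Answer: -1908886885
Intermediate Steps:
z(Z) = 21 - 3*Z
(42685 + z(-49))*(U(67) - 44751) = (42685 + (21 - 3*(-49)))*(206 - 44751) = (42685 + (21 + 147))*(-44545) = (42685 + 168)*(-44545) = 42853*(-44545) = -1908886885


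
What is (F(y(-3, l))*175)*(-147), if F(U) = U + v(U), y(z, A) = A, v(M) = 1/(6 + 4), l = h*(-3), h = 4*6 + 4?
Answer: 4316655/2 ≈ 2.1583e+6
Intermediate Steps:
h = 28 (h = 24 + 4 = 28)
l = -84 (l = 28*(-3) = -84)
v(M) = 1/10
F(U) = 1/10 + U (F(U) = U + 1/10 = 1/10 + U)
(F(y(-3, l))*175)*(-147) = ((1/10 - 84)*175)*(-147) = -839/10*175*(-147) = -29365/2*(-147) = 4316655/2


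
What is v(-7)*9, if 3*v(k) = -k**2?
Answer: -147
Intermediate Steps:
v(k) = -k**2/3 (v(k) = (-k**2)/3 = -k**2/3)
v(-7)*9 = -1/3*(-7)**2*9 = -1/3*49*9 = -49/3*9 = -147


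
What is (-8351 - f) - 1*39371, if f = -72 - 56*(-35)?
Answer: -49610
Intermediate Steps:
f = 1888 (f = -72 + 1960 = 1888)
(-8351 - f) - 1*39371 = (-8351 - 1*1888) - 1*39371 = (-8351 - 1888) - 39371 = -10239 - 39371 = -49610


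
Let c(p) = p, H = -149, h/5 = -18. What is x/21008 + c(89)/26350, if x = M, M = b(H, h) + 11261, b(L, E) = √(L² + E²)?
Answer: 149298531/276780400 + √30301/21008 ≈ 0.54770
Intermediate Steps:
h = -90 (h = 5*(-18) = -90)
b(L, E) = √(E² + L²)
M = 11261 + √30301 (M = √((-90)² + (-149)²) + 11261 = √(8100 + 22201) + 11261 = √30301 + 11261 = 11261 + √30301 ≈ 11435.)
x = 11261 + √30301 ≈ 11435.
x/21008 + c(89)/26350 = (11261 + √30301)/21008 + 89/26350 = (11261 + √30301)*(1/21008) + 89*(1/26350) = (11261/21008 + √30301/21008) + 89/26350 = 149298531/276780400 + √30301/21008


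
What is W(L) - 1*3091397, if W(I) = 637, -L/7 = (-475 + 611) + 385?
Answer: -3090760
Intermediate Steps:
L = -3647 (L = -7*((-475 + 611) + 385) = -7*(136 + 385) = -7*521 = -3647)
W(L) - 1*3091397 = 637 - 1*3091397 = 637 - 3091397 = -3090760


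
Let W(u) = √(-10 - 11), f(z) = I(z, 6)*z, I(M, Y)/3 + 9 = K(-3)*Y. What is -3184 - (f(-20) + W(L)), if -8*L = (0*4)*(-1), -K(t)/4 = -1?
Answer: -2284 - I*√21 ≈ -2284.0 - 4.5826*I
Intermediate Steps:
K(t) = 4 (K(t) = -4*(-1) = 4)
L = 0 (L = -0*4*(-1)/8 = -0*(-1) = -⅛*0 = 0)
I(M, Y) = -27 + 12*Y (I(M, Y) = -27 + 3*(4*Y) = -27 + 12*Y)
f(z) = 45*z (f(z) = (-27 + 12*6)*z = (-27 + 72)*z = 45*z)
W(u) = I*√21 (W(u) = √(-21) = I*√21)
-3184 - (f(-20) + W(L)) = -3184 - (45*(-20) + I*√21) = -3184 - (-900 + I*√21) = -3184 + (900 - I*√21) = -2284 - I*√21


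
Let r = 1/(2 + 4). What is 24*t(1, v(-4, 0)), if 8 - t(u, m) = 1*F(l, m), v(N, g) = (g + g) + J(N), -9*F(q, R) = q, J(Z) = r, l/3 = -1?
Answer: 184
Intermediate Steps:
l = -3 (l = 3*(-1) = -3)
r = ⅙ (r = 1/6 = ⅙ ≈ 0.16667)
J(Z) = ⅙
F(q, R) = -q/9
v(N, g) = ⅙ + 2*g (v(N, g) = (g + g) + ⅙ = 2*g + ⅙ = ⅙ + 2*g)
t(u, m) = 23/3 (t(u, m) = 8 - (-⅑*(-3)) = 8 - 1/3 = 8 - 1*⅓ = 8 - ⅓ = 23/3)
24*t(1, v(-4, 0)) = 24*(23/3) = 184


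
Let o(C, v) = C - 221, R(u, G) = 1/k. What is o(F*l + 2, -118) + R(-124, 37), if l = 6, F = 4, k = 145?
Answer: -28274/145 ≈ -194.99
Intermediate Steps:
R(u, G) = 1/145
o(C, v) = -221 + C
o(F*l + 2, -118) + R(-124, 37) = (-221 + (4*6 + 2)) + 1/145 = (-221 + (24 + 2)) + 1/145 = (-221 + 26) + 1/145 = -195 + 1/145 = -28274/145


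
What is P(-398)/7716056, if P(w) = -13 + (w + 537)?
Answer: 63/3858028 ≈ 1.6330e-5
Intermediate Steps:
P(w) = 524 + w (P(w) = -13 + (537 + w) = 524 + w)
P(-398)/7716056 = (524 - 398)/7716056 = 126*(1/7716056) = 63/3858028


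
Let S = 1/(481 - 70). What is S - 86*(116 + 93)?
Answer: -7387313/411 ≈ -17974.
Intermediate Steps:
S = 1/411 ≈ 0.0024331
S - 86*(116 + 93) = 1/411 - 86*(116 + 93) = 1/411 - 86*209 = 1/411 - 17974 = -7387313/411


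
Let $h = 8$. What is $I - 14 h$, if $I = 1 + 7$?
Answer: $-104$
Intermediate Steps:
$I = 8$
$I - 14 h = 8 - 112 = -104$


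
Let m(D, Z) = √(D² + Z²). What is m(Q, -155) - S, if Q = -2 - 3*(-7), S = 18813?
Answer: -18813 + √24386 ≈ -18657.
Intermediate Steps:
Q = 19 (Q = -2 + 21 = 19)
m(Q, -155) - S = √(19² + (-155)²) - 1*18813 = √(361 + 24025) - 18813 = √24386 - 18813 = -18813 + √24386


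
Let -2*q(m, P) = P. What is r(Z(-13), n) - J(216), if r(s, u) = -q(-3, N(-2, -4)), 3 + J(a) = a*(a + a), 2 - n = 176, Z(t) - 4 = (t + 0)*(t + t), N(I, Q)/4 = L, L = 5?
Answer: -93299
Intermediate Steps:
N(I, Q) = 20 (N(I, Q) = 4*5 = 20)
Z(t) = 4 + 2*t**2 (Z(t) = 4 + (t + 0)*(t + t) = 4 + t*(2*t) = 4 + 2*t**2)
q(m, P) = -P/2
n = -174 (n = 2 - 1*176 = 2 - 176 = -174)
J(a) = -3 + 2*a**2 (J(a) = -3 + a*(a + a) = -3 + a*(2*a) = -3 + 2*a**2)
r(s, u) = 10 (r(s, u) = -(-1)*20/2 = -1*(-10) = 10)
r(Z(-13), n) - J(216) = 10 - (-3 + 2*216**2) = 10 - (-3 + 2*46656) = 10 - (-3 + 93312) = 10 - 1*93309 = 10 - 93309 = -93299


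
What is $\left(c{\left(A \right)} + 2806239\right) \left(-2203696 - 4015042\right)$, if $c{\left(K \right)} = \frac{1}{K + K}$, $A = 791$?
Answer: $- \frac{13803950702257531}{791} \approx -1.7451 \cdot 10^{13}$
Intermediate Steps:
$c{\left(K \right)} = \frac{1}{2 K}$
$\left(c{\left(A \right)} + 2806239\right) \left(-2203696 - 4015042\right) = \left(\frac{1}{2 \cdot 791} + 2806239\right) \left(-2203696 - 4015042\right) = \left(\frac{1}{2} \cdot \frac{1}{791} + 2806239\right) \left(-6218738\right) = \left(\frac{1}{1582} + 2806239\right) \left(-6218738\right) = \frac{4439470099}{1582} \left(-6218738\right) = - \frac{13803950702257531}{791}$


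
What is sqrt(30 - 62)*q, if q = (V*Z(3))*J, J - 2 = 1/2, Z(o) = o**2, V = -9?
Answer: -810*I*sqrt(2) ≈ -1145.5*I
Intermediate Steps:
J = 5/2 (J = 2 + 1/2 = 5/2 ≈ 2.5000)
q = -405/2 (q = -9*3**2*(5/2) = -9*9*(5/2) = -81*5/2 = -405/2 ≈ -202.50)
sqrt(30 - 62)*q = sqrt(30 - 62)*(-405/2) = sqrt(-32)*(-405/2) = (4*I*sqrt(2))*(-405/2) = -810*I*sqrt(2)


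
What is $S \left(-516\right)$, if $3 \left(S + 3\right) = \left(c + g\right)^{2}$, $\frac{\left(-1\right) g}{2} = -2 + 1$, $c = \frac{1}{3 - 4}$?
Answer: $1376$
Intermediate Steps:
$c = -1$ ($c = \frac{1}{-1} = -1$)
$g = 2$ ($g = - 2 \left(-2 + 1\right) = \left(-2\right) \left(-1\right) = 2$)
$S = - \frac{8}{3}$ ($S = -3 + \frac{\left(-1 + 2\right)^{2}}{3} = -3 + \frac{1^{2}}{3} = -3 + \frac{1}{3} \cdot 1 = -3 + \frac{1}{3} = - \frac{8}{3} \approx -2.6667$)
$S \left(-516\right) = \left(- \frac{8}{3}\right) \left(-516\right) = 1376$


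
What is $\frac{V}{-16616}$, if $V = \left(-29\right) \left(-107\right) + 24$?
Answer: $- \frac{3127}{16616} \approx -0.18819$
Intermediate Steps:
$V = 3127$ ($V = 3103 + 24 = 3127$)
$\frac{V}{-16616} = \frac{3127}{-16616} = 3127 \left(- \frac{1}{16616}\right) = - \frac{3127}{16616}$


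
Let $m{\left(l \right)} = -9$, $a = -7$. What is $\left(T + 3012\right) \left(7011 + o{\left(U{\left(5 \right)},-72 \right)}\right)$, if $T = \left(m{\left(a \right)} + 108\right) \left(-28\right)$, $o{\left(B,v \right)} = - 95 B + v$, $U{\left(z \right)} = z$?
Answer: $1551360$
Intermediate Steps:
$o{\left(B,v \right)} = v - 95 B$
$T = -2772$ ($T = \left(-9 + 108\right) \left(-28\right) = 99 \left(-28\right) = -2772$)
$\left(T + 3012\right) \left(7011 + o{\left(U{\left(5 \right)},-72 \right)}\right) = \left(-2772 + 3012\right) \left(7011 - 547\right) = 240 \left(7011 - 547\right) = 240 \cdot 6464 = 1551360$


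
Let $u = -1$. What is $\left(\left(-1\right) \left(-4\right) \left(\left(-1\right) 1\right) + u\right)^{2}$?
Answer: $25$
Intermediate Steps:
$\left(\left(-1\right) \left(-4\right) \left(\left(-1\right) 1\right) + u\right)^{2} = \left(\left(-1\right) \left(-4\right) \left(\left(-1\right) 1\right) - 1\right)^{2} = \left(4 \left(-1\right) - 1\right)^{2} = \left(-4 - 1\right)^{2} = \left(-5\right)^{2} = 25$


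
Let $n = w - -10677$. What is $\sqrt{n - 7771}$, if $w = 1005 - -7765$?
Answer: $2 \sqrt{2919} \approx 108.06$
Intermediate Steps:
$w = 8770$ ($w = 1005 + 7765 = 8770$)
$n = 19447$ ($n = 8770 - -10677 = 8770 + 10677 = 19447$)
$\sqrt{n - 7771} = \sqrt{19447 - 7771} = \sqrt{11676} = 2 \sqrt{2919}$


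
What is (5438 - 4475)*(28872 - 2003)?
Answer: 25874847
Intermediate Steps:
(5438 - 4475)*(28872 - 2003) = 963*26869 = 25874847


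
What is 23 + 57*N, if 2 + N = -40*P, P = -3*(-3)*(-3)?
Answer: 61469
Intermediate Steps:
P = -27 (P = 9*(-3) = -27)
N = 1078 (N = -2 - 40*(-27) = -2 + 1080 = 1078)
23 + 57*N = 23 + 57*1078 = 23 + 61446 = 61469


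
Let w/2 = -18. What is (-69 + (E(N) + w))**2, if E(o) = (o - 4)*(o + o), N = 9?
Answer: 225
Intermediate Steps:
w = -36 (w = 2*(-18) = -36)
E(o) = 2*o*(-4 + o) (E(o) = (-4 + o)*(2*o) = 2*o*(-4 + o))
(-69 + (E(N) + w))**2 = (-69 + (2*9*(-4 + 9) - 36))**2 = (-69 + (2*9*5 - 36))**2 = (-69 + (90 - 36))**2 = (-69 + 54)**2 = (-15)**2 = 225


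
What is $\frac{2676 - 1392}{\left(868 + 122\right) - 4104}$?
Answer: $- \frac{214}{519} \approx -0.41233$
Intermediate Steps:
$\frac{2676 - 1392}{\left(868 + 122\right) - 4104} = \frac{1284}{990 - 4104} = \frac{1284}{-3114} = 1284 \left(- \frac{1}{3114}\right) = - \frac{214}{519}$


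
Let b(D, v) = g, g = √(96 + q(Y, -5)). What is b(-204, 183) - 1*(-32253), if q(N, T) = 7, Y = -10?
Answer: 32253 + √103 ≈ 32263.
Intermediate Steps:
g = √103 (g = √(96 + 7) = √103 ≈ 10.149)
b(D, v) = √103
b(-204, 183) - 1*(-32253) = √103 - 1*(-32253) = √103 + 32253 = 32253 + √103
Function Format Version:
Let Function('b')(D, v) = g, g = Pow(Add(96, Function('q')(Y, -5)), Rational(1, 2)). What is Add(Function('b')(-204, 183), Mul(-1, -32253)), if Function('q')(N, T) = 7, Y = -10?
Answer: Add(32253, Pow(103, Rational(1, 2))) ≈ 32263.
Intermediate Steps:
g = Pow(103, Rational(1, 2)) (g = Pow(Add(96, 7), Rational(1, 2)) = Pow(103, Rational(1, 2)) ≈ 10.149)
Function('b')(D, v) = Pow(103, Rational(1, 2))
Add(Function('b')(-204, 183), Mul(-1, -32253)) = Add(Pow(103, Rational(1, 2)), Mul(-1, -32253)) = Add(Pow(103, Rational(1, 2)), 32253) = Add(32253, Pow(103, Rational(1, 2)))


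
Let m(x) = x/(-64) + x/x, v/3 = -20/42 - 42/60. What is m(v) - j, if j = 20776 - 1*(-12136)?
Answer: -147441033/4480 ≈ -32911.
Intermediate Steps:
v = -247/70 (v = 3*(-20/42 - 42/60) = 3*(-20*1/42 - 42*1/60) = 3*(-10/21 - 7/10) = 3*(-247/210) = -247/70 ≈ -3.5286)
m(x) = 1 - x/64 (m(x) = x*(-1/64) + 1 = -x/64 + 1 = 1 - x/64)
j = 32912 (j = 20776 + 12136 = 32912)
m(v) - j = (1 - 1/64*(-247/70)) - 1*32912 = (1 + 247/4480) - 32912 = 4727/4480 - 32912 = -147441033/4480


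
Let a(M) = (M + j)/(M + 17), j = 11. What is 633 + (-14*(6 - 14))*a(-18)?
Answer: 1417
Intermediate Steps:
a(M) = (11 + M)/(17 + M) (a(M) = (M + 11)/(M + 17) = (11 + M)/(17 + M))
633 + (-14*(6 - 14))*a(-18) = 633 + (-14*(6 - 14))*((11 - 18)/(17 - 18)) = 633 + (-14*(-8))*(-7/(-1)) = 633 + 112*(-1*(-7)) = 633 + 112*7 = 633 + 784 = 1417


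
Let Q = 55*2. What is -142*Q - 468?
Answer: -16088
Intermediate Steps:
Q = 110
-142*Q - 468 = -142*110 - 468 = -15620 - 468 = -16088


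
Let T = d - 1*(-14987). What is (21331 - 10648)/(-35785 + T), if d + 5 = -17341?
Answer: -10683/38144 ≈ -0.28007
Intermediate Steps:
d = -17346 (d = -5 - 17341 = -17346)
T = -2359 (T = -17346 - 1*(-14987) = -17346 + 14987 = -2359)
(21331 - 10648)/(-35785 + T) = (21331 - 10648)/(-35785 - 2359) = 10683/(-38144) = 10683*(-1/38144) = -10683/38144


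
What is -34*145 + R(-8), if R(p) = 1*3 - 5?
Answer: -4932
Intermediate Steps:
R(p) = -2 (R(p) = 3 - 5 = -2)
-34*145 + R(-8) = -34*145 - 2 = -4930 - 2 = -4932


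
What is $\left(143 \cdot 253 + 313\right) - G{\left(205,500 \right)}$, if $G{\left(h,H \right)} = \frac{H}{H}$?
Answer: $36491$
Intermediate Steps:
$G{\left(h,H \right)} = 1$
$\left(143 \cdot 253 + 313\right) - G{\left(205,500 \right)} = \left(143 \cdot 253 + 313\right) - 1 = \left(36179 + 313\right) - 1 = 36492 - 1 = 36491$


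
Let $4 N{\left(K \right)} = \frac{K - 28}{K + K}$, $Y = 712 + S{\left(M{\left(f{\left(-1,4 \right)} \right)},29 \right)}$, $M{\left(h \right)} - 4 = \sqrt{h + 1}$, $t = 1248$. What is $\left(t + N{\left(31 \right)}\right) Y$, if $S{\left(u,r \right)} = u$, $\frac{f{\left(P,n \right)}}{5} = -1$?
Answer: $\frac{55401753}{62} + \frac{309507 i}{124} \approx 8.9358 \cdot 10^{5} + 2496.0 i$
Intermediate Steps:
$f{\left(P,n \right)} = -5$ ($f{\left(P,n \right)} = 5 \left(-1\right) = -5$)
$M{\left(h \right)} = 4 + \sqrt{1 + h}$ ($M{\left(h \right)} = 4 + \sqrt{h + 1} = 4 + \sqrt{1 + h}$)
$Y = 716 + 2 i$ ($Y = 712 + \left(4 + \sqrt{1 - 5}\right) = 712 + \left(4 + \sqrt{-4}\right) = 712 + \left(4 + 2 i\right) = 716 + 2 i \approx 716.0 + 2.0 i$)
$N{\left(K \right)} = \frac{-28 + K}{8 K}$ ($N{\left(K \right)} = \frac{\left(K - 28\right) \frac{1}{K + K}}{4} = \frac{\left(-28 + K\right) \frac{1}{2 K}}{4} = \frac{\frac{1}{2} \frac{1}{K} \left(-28 + K\right)}{4} = \frac{-28 + K}{8 K}$)
$\left(t + N{\left(31 \right)}\right) Y = \left(1248 + \frac{-28 + 31}{8 \cdot 31}\right) \left(716 + 2 i\right) = \left(1248 + \frac{1}{8} \cdot \frac{1}{31} \cdot 3\right) \left(716 + 2 i\right) = \left(1248 + \frac{3}{248}\right) \left(716 + 2 i\right) = \frac{309507 \left(716 + 2 i\right)}{248} = \frac{55401753}{62} + \frac{309507 i}{124}$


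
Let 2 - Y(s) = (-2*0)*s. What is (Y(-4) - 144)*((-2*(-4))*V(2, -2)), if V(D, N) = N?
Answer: 2272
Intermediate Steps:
Y(s) = 2 (Y(s) = 2 - (-2*0)*s = 2 - 0*s = 2 - 1*0 = 2 + 0 = 2)
(Y(-4) - 144)*((-2*(-4))*V(2, -2)) = (2 - 144)*(-2*(-4)*(-2)) = -1136*(-2) = -142*(-16) = 2272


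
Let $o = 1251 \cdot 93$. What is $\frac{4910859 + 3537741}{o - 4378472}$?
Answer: $- \frac{8448600}{4262129} \approx -1.9822$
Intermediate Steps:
$o = 116343$
$\frac{4910859 + 3537741}{o - 4378472} = \frac{4910859 + 3537741}{116343 - 4378472} = \frac{8448600}{-4262129} = 8448600 \left(- \frac{1}{4262129}\right) = - \frac{8448600}{4262129}$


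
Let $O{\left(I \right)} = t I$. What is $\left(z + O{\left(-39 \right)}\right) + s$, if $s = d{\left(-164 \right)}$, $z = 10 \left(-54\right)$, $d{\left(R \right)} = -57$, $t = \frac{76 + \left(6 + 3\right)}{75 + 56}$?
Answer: $- \frac{81522}{131} \approx -622.31$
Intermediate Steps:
$t = \frac{85}{131}$ ($t = \frac{76 + 9}{131} = 85 \cdot \frac{1}{131} = \frac{85}{131} \approx 0.64886$)
$O{\left(I \right)} = \frac{85 I}{131}$
$z = -540$
$s = -57$
$\left(z + O{\left(-39 \right)}\right) + s = \left(-540 + \frac{85}{131} \left(-39\right)\right) - 57 = \left(-540 - \frac{3315}{131}\right) - 57 = - \frac{74055}{131} - 57 = - \frac{81522}{131}$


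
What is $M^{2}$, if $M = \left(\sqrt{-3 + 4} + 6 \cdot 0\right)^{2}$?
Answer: $1$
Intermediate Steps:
$M = 1$ ($M = \left(\sqrt{1} + 0\right)^{2} = \left(1 + 0\right)^{2} = 1^{2} = 1$)
$M^{2} = 1^{2} = 1$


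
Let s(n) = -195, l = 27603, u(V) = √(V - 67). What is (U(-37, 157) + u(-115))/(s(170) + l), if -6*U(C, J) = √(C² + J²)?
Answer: -√26018/164448 + I*√182/27408 ≈ -0.00098086 + 0.00049222*I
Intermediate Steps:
u(V) = √(-67 + V)
U(C, J) = -√(C² + J²)/6
(U(-37, 157) + u(-115))/(s(170) + l) = (-√((-37)² + 157²)/6 + √(-67 - 115))/(-195 + 27603) = (-√(1369 + 24649)/6 + √(-182))/27408 = (-√26018/6 + I*√182)*(1/27408) = -√26018/164448 + I*√182/27408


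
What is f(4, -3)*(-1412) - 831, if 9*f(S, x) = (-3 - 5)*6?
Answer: 20099/3 ≈ 6699.7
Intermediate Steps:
f(S, x) = -16/3 (f(S, x) = ((-3 - 5)*6)/9 = (-8*6)/9 = (⅑)*(-48) = -16/3)
f(4, -3)*(-1412) - 831 = -16/3*(-1412) - 831 = 22592/3 - 831 = 20099/3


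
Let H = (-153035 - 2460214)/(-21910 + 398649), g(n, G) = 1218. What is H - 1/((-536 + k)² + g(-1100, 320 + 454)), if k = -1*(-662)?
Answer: -4061023195/585452406 ≈ -6.9366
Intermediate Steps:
k = 662
H = -2613249/376739 ≈ -6.9365
H - 1/((-536 + k)² + g(-1100, 320 + 454)) = -2613249/376739 - 1/((-536 + 662)² + 1218) = -2613249/376739 - 1/(126² + 1218) = -2613249/376739 - 1/(15876 + 1218) = -2613249/376739 - 1/17094 = -4061023195/585452406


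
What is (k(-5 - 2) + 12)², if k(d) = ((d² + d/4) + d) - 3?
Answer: 38809/16 ≈ 2425.6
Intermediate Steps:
k(d) = -3 + d² + 5*d/4 (k(d) = ((d² + d/4) + d) - 3 = (d² + 5*d/4) - 3 = -3 + d² + 5*d/4)
(k(-5 - 2) + 12)² = ((-3 + (-5 - 2)² + 5*(-5 - 2)/4) + 12)² = ((-3 + (-7)² + (5/4)*(-7)) + 12)² = ((-3 + 49 - 35/4) + 12)² = (149/4 + 12)² = (197/4)² = 38809/16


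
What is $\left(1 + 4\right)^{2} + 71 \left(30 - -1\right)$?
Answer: $2226$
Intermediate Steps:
$\left(1 + 4\right)^{2} + 71 \left(30 - -1\right) = 5^{2} + 71 \left(30 + 1\right) = 25 + 71 \cdot 31 = 25 + 2201 = 2226$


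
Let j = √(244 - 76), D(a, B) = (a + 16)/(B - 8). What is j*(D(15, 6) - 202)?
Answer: -435*√42 ≈ -2819.1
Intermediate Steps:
D(a, B) = (16 + a)/(-8 + B)
j = 2*√42 (j = √168 = 2*√42 ≈ 12.961)
j*(D(15, 6) - 202) = (2*√42)*((16 + 15)/(-8 + 6) - 202) = (2*√42)*(31/(-2) - 202) = (2*√42)*(-½*31 - 202) = (2*√42)*(-31/2 - 202) = (2*√42)*(-435/2) = -435*√42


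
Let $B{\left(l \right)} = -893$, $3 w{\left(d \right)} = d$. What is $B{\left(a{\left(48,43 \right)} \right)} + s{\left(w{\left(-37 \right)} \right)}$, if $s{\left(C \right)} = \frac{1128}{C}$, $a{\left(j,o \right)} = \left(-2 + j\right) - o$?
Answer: $- \frac{36425}{37} \approx -984.46$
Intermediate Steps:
$w{\left(d \right)} = \frac{d}{3}$
$a{\left(j,o \right)} = -2 + j - o$
$B{\left(a{\left(48,43 \right)} \right)} + s{\left(w{\left(-37 \right)} \right)} = -893 + \frac{1128}{\frac{1}{3} \left(-37\right)} = -893 + \frac{1128}{- \frac{37}{3}} = -893 + 1128 \left(- \frac{3}{37}\right) = -893 - \frac{3384}{37} = - \frac{36425}{37}$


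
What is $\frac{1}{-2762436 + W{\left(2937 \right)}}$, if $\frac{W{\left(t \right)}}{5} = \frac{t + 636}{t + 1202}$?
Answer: $- \frac{4139}{11433704739} \approx -3.62 \cdot 10^{-7}$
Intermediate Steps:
$W{\left(t \right)} = \frac{5 \left(636 + t\right)}{1202 + t}$ ($W{\left(t \right)} = 5 \frac{t + 636}{t + 1202} = 5 \frac{636 + t}{1202 + t} = \frac{5 \left(636 + t\right)}{1202 + t}$)
$\frac{1}{-2762436 + W{\left(2937 \right)}} = \frac{1}{-2762436 + \frac{5 \left(636 + 2937\right)}{1202 + 2937}} = \frac{1}{-2762436 + 5 \cdot \frac{1}{4139} \cdot 3573} = \frac{1}{-2762436 + \frac{17865}{4139}} = \frac{1}{- \frac{11433704739}{4139}} = - \frac{4139}{11433704739}$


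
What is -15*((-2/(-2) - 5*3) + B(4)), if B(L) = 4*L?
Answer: -30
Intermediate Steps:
-15*((-2/(-2) - 5*3) + B(4)) = -15*((-2/(-2) - 5*3) + 4*4) = -15*((-2*(-½) - 15) + 16) = -15*((1 - 15) + 16) = -15*(-14 + 16) = -15*2 = -30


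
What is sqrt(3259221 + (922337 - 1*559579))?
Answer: sqrt(3621979) ≈ 1903.2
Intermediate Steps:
sqrt(3259221 + (922337 - 1*559579)) = sqrt(3259221 + (922337 - 559579)) = sqrt(3259221 + 362758) = sqrt(3621979)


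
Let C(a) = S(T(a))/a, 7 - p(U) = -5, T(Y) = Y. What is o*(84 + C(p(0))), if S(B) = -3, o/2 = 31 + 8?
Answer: 13065/2 ≈ 6532.5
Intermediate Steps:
o = 78 (o = 2*(31 + 8) = 2*39 = 78)
p(U) = 12 (p(U) = 7 - 1*(-5) = 7 + 5 = 12)
C(a) = -3/a
o*(84 + C(p(0))) = 78*(84 - 3/12) = 78*(84 - 3*1/12) = 78*(84 - ¼) = 78*(335/4) = 13065/2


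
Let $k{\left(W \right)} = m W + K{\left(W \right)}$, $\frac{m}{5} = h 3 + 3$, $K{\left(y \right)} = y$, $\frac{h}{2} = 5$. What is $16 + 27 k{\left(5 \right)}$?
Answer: $22426$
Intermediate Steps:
$h = 10$ ($h = 2 \cdot 5 = 10$)
$m = 165$ ($m = 5 \left(10 \cdot 3 + 3\right) = 5 \left(30 + 3\right) = 5 \cdot 33 = 165$)
$k{\left(W \right)} = 166 W$ ($k{\left(W \right)} = 165 W + W = 166 W$)
$16 + 27 k{\left(5 \right)} = 16 + 27 \cdot 166 \cdot 5 = 16 + 27 \cdot 830 = 16 + 22410 = 22426$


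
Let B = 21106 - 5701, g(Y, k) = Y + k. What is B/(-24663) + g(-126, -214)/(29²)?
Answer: -7113675/6913861 ≈ -1.0289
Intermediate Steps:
B = 15405
B/(-24663) + g(-126, -214)/(29²) = 15405/(-24663) + (-126 - 214)/(29²) = 15405*(-1/24663) - 340/841 = -5135/8221 - 340*1/841 = -5135/8221 - 340/841 = -7113675/6913861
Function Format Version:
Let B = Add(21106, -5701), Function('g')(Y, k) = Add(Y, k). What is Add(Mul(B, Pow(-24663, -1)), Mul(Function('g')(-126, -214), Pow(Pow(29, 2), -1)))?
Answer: Rational(-7113675, 6913861) ≈ -1.0289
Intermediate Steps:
B = 15405
Add(Mul(B, Pow(-24663, -1)), Mul(Function('g')(-126, -214), Pow(Pow(29, 2), -1))) = Add(Mul(15405, Pow(-24663, -1)), Mul(Add(-126, -214), Pow(Pow(29, 2), -1))) = Add(Mul(15405, Rational(-1, 24663)), Mul(-340, Pow(841, -1))) = Add(Rational(-5135, 8221), Mul(-340, Rational(1, 841))) = Add(Rational(-5135, 8221), Rational(-340, 841)) = Rational(-7113675, 6913861)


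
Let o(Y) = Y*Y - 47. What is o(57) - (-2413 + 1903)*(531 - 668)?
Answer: -66668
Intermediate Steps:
o(Y) = -47 + Y² (o(Y) = Y² - 47 = -47 + Y²)
o(57) - (-2413 + 1903)*(531 - 668) = (-47 + 57²) - (-2413 + 1903)*(531 - 668) = (-47 + 3249) - (-510)*(-137) = 3202 - 1*69870 = 3202 - 69870 = -66668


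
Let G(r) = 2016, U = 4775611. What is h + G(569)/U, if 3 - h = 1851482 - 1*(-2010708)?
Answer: -18444302719241/4775611 ≈ -3.8622e+6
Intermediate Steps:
h = -3862187 (h = 3 - (1851482 - 1*(-2010708)) = 3 - (1851482 + 2010708) = 3 - 1*3862190 = 3 - 3862190 = -3862187)
h + G(569)/U = -3862187 + 2016/4775611 = -18444302719241/4775611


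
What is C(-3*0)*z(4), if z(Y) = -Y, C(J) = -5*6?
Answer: 120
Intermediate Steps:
C(J) = -30
C(-3*0)*z(4) = -(-30)*4 = -30*(-4) = 120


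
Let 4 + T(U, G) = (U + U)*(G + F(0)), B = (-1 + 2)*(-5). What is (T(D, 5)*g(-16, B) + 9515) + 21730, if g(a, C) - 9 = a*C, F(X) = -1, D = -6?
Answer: 26617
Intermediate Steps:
B = -5 (B = 1*(-5) = -5)
T(U, G) = -4 + 2*U*(-1 + G) (T(U, G) = -4 + (U + U)*(G - 1) = -4 + (2*U)*(-1 + G) = -4 + 2*U*(-1 + G))
g(a, C) = 9 + C*a (g(a, C) = 9 + a*C = 9 + C*a)
(T(D, 5)*g(-16, B) + 9515) + 21730 = ((-4 - 2*(-6) + 2*5*(-6))*(9 - 5*(-16)) + 9515) + 21730 = ((-4 + 12 - 60)*(9 + 80) + 9515) + 21730 = (-52*89 + 9515) + 21730 = (-4628 + 9515) + 21730 = 4887 + 21730 = 26617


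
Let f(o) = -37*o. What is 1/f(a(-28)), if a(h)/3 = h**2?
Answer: -1/87024 ≈ -1.1491e-5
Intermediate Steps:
a(h) = 3*h**2
1/f(a(-28)) = 1/(-111*(-28)**2) = 1/(-111*784) = 1/(-37*2352) = 1/(-87024) = -1/87024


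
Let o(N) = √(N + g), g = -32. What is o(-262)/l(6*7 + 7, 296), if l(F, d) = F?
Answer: I*√6/7 ≈ 0.34993*I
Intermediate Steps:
o(N) = √(-32 + N) (o(N) = √(N - 32) = √(-32 + N))
o(-262)/l(6*7 + 7, 296) = √(-32 - 262)/(6*7 + 7) = √(-294)/(42 + 7) = (7*I*√6)/49 = (7*I*√6)*(1/49) = I*√6/7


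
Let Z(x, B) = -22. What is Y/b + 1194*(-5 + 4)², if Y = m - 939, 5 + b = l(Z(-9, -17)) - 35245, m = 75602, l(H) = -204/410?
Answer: 8612958373/7226352 ≈ 1191.9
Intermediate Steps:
l(H) = -102/205 (l(H) = -204*1/410 = -102/205)
b = -7226352/205 (b = -5 + (-102/205 - 35245) = -5 - 7225327/205 = -7226352/205 ≈ -35251.)
Y = 74663 (Y = 75602 - 939 = 74663)
Y/b + 1194*(-5 + 4)² = 74663/(-7226352/205) + 1194*(-5 + 4)² = 74663*(-205/7226352) + 1194*(-1)² = -15305915/7226352 + 1194*1 = -15305915/7226352 + 1194 = 8612958373/7226352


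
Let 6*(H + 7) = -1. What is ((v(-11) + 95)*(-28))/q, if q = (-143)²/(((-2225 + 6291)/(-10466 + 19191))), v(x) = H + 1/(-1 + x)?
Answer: -768474/13724425 ≈ -0.055993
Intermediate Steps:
H = -43/6 (H = -7 + (⅙)*(-1) = -7 - ⅙ = -43/6 ≈ -7.1667)
v(x) = -43/6 + 1/(-1 + x)
q = 178417525/4066 (q = 20449/((4066/8725)) = 20449/((4066*(1/8725))) = 20449/(4066/8725) = 20449*(8725/4066) = 178417525/4066 ≈ 43880.)
((v(-11) + 95)*(-28))/q = (((49 - 43*(-11))/(6*(-1 - 11)) + 95)*(-28))/(178417525/4066) = (((⅙)*(49 + 473)/(-12) + 95)*(-28))*(4066/178417525) = (((⅙)*(-1/12)*522 + 95)*(-28))*(4066/178417525) = ((-29/4 + 95)*(-28))*(4066/178417525) = ((351/4)*(-28))*(4066/178417525) = -2457*4066/178417525 = -768474/13724425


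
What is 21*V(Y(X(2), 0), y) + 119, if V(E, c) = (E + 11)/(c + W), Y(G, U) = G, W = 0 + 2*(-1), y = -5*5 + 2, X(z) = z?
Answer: 2702/25 ≈ 108.08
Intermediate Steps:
y = -23 (y = -25 + 2 = -23)
W = -2 (W = 0 - 2 = -2)
V(E, c) = (11 + E)/(-2 + c) (V(E, c) = (E + 11)/(c - 2) = (11 + E)/(-2 + c))
21*V(Y(X(2), 0), y) + 119 = 21*((11 + 2)/(-2 - 23)) + 119 = 21*(13/(-25)) + 119 = 21*(-1/25*13) + 119 = 21*(-13/25) + 119 = -273/25 + 119 = 2702/25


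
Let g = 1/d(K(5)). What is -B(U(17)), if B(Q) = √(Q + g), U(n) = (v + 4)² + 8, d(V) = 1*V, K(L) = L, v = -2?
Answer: -√305/5 ≈ -3.4929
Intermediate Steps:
d(V) = V
U(n) = 12 (U(n) = (-2 + 4)² + 8 = 2² + 8 = 4 + 8 = 12)
g = ⅕ (g = 1/5 = ⅕ ≈ 0.20000)
B(Q) = √(⅕ + Q) (B(Q) = √(Q + ⅕) = √(⅕ + Q))
-B(U(17)) = -√(5 + 25*12)/5 = -√(5 + 300)/5 = -√305/5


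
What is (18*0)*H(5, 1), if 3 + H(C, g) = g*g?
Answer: 0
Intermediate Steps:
H(C, g) = -3 + g² (H(C, g) = -3 + g*g = -3 + g²)
(18*0)*H(5, 1) = (18*0)*(-3 + 1²) = 0*(-3 + 1) = 0*(-2) = 0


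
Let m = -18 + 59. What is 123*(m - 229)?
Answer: -23124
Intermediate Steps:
m = 41
123*(m - 229) = 123*(41 - 229) = 123*(-188) = -23124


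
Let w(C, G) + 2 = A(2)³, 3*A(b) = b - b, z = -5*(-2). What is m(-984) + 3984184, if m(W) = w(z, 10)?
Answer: 3984182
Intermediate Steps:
z = 10
A(b) = 0 (A(b) = (b - b)/3 = (⅓)*0 = 0)
w(C, G) = -2 (w(C, G) = -2 + 0³ = -2 + 0 = -2)
m(W) = -2
m(-984) + 3984184 = -2 + 3984184 = 3984182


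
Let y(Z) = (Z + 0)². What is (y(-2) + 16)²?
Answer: 400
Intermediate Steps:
y(Z) = Z²
(y(-2) + 16)² = ((-2)² + 16)² = (4 + 16)² = 20² = 400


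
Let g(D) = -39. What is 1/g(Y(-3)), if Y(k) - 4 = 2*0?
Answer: -1/39 ≈ -0.025641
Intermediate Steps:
Y(k) = 4 (Y(k) = 4 + 2*0 = 4 + 0 = 4)
1/g(Y(-3)) = 1/(-39) = -1/39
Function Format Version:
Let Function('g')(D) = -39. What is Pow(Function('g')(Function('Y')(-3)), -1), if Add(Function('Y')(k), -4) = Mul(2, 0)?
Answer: Rational(-1, 39) ≈ -0.025641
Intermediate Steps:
Function('Y')(k) = 4 (Function('Y')(k) = Add(4, Mul(2, 0)) = Add(4, 0) = 4)
Pow(Function('g')(Function('Y')(-3)), -1) = Pow(-39, -1) = Rational(-1, 39)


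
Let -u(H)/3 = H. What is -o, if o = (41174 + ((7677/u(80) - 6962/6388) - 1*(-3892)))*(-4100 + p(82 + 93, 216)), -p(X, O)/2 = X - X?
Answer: 1179448270385/6388 ≈ 1.8463e+8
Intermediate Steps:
u(H) = -3*H
p(X, O) = 0 (p(X, O) = -2*(X - X) = -2*0 = 0)
o = -1179448270385/6388 (o = (41174 + ((7677/((-3*80)) - 6962/6388) - 1*(-3892)))*(-4100 + 0) = (41174 + ((7677/(-240) - 6962*1/6388) + 3892))*(-4100) = (41174 + ((7677*(-1/240) - 3481/3194) + 3892))*(-4100) = (41174 + ((-2559/80 - 3481/3194) + 3892))*(-4100) = (41174 + (-4225963/127760 + 3892))*(-4100) = (41174 + 493015957/127760)*(-4100) = (5753406197/127760)*(-4100) = -1179448270385/6388 ≈ -1.8463e+8)
-o = -1*(-1179448270385/6388) = 1179448270385/6388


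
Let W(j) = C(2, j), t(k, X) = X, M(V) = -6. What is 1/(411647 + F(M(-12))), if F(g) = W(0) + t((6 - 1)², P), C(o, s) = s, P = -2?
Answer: 1/411645 ≈ 2.4293e-6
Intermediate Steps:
W(j) = j
F(g) = -2 (F(g) = 0 - 2 = -2)
1/(411647 + F(M(-12))) = 1/(411647 - 2) = 1/411645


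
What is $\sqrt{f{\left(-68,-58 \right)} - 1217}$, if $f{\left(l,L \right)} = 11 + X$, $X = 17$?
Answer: $i \sqrt{1189} \approx 34.482 i$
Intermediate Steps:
$f{\left(l,L \right)} = 28$ ($f{\left(l,L \right)} = 11 + 17 = 28$)
$\sqrt{f{\left(-68,-58 \right)} - 1217} = \sqrt{28 - 1217} = \sqrt{-1189} = i \sqrt{1189}$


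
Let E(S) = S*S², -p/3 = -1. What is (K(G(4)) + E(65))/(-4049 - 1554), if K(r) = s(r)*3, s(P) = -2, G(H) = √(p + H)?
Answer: -274619/5603 ≈ -49.013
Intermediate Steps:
p = 3 (p = -3*(-1) = 3)
G(H) = √(3 + H)
E(S) = S³
K(r) = -6 (K(r) = -2*3 = -6)
(K(G(4)) + E(65))/(-4049 - 1554) = (-6 + 65³)/(-4049 - 1554) = (-6 + 274625)/(-5603) = 274619*(-1/5603) = -274619/5603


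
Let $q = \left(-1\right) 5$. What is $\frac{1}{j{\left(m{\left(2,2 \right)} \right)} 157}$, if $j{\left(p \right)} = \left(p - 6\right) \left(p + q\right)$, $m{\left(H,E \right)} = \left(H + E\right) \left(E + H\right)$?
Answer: $\frac{1}{17270} \approx 5.7904 \cdot 10^{-5}$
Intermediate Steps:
$q = -5$
$m{\left(H,E \right)} = \left(E + H\right)^{2}$ ($m{\left(H,E \right)} = \left(E + H\right) \left(E + H\right) = \left(E + H\right)^{2}$)
$j{\left(p \right)} = \left(-6 + p\right) \left(-5 + p\right)$ ($j{\left(p \right)} = \left(p - 6\right) \left(p - 5\right) = \left(-6 + p\right) \left(-5 + p\right)$)
$\frac{1}{j{\left(m{\left(2,2 \right)} \right)} 157} = \frac{1}{\left(30 + \left(\left(2 + 2\right)^{2}\right)^{2} - 11 \left(2 + 2\right)^{2}\right) 157} = \frac{1}{\left(30 + \left(4^{2}\right)^{2} - 11 \cdot 4^{2}\right) 157} = \frac{1}{\left(30 + 16^{2} - 176\right) 157} = \frac{1}{\left(30 + 256 - 176\right) 157} = \frac{1}{110 \cdot 157} = \frac{1}{17270}$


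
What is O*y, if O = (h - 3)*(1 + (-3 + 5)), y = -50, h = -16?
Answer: 2850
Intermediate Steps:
O = -57 (O = (-16 - 3)*(1 + (-3 + 5)) = -19*(1 + 2) = -19*3 = -57)
O*y = -57*(-50) = 2850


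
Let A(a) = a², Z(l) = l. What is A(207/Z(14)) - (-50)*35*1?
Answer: 385849/196 ≈ 1968.6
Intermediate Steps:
A(207/Z(14)) - (-50)*35*1 = (207/14)² - (-50)*35*1 = (207*(1/14))² - (-50)*35 = (207/14)² - 1*(-1750) = 42849/196 + 1750 = 385849/196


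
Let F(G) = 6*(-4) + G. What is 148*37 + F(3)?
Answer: 5455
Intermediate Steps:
F(G) = -24 + G
148*37 + F(3) = 148*37 + (-24 + 3) = 5476 - 21 = 5455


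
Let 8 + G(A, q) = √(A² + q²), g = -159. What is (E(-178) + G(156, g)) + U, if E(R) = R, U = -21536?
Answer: -21722 + 3*√5513 ≈ -21499.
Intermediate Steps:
G(A, q) = -8 + √(A² + q²)
(E(-178) + G(156, g)) + U = (-178 + (-8 + √(156² + (-159)²))) - 21536 = (-178 + (-8 + √(24336 + 25281))) - 21536 = (-178 + (-8 + √49617)) - 21536 = (-178 + (-8 + 3*√5513)) - 21536 = (-186 + 3*√5513) - 21536 = -21722 + 3*√5513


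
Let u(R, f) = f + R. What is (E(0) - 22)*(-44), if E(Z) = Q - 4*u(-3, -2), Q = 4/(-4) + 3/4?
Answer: 99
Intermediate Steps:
u(R, f) = R + f
Q = -¼ (Q = 4*(-¼) + 3*(¼) = -1 + ¾ = -¼ ≈ -0.25000)
E(Z) = 79/4 (E(Z) = -¼ - 4*(-3 - 2) = -¼ - 4*(-5) = -¼ + 20 = 79/4)
(E(0) - 22)*(-44) = (79/4 - 22)*(-44) = -9/4*(-44) = 99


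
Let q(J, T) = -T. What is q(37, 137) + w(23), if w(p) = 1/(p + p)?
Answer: -6301/46 ≈ -136.98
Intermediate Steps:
w(p) = 1/(2*p)
q(37, 137) + w(23) = -1*137 + (½)/23 = -137 + (½)*(1/23) = -137 + 1/46 = -6301/46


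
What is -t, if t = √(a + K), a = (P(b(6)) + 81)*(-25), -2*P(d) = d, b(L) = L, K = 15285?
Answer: -√13335 ≈ -115.48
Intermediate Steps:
P(d) = -d/2
a = -1950 (a = (-½*6 + 81)*(-25) = (-3 + 81)*(-25) = 78*(-25) = -1950)
t = √13335 (t = √(-1950 + 15285) = √13335 ≈ 115.48)
-t = -√13335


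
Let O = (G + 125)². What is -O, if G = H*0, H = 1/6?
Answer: -15625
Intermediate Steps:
H = ⅙ ≈ 0.16667
G = 0 (G = (⅙)*0 = 0)
O = 15625 (O = (0 + 125)² = 125² = 15625)
-O = -1*15625 = -15625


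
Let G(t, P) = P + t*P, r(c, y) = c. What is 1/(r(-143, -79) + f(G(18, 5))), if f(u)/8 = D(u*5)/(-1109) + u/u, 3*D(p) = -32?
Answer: -3327/448889 ≈ -0.0074116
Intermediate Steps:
G(t, P) = P + P*t
D(p) = -32/3 (D(p) = (1/3)*(-32) = -32/3)
f(u) = 26872/3327 (f(u) = 8*(-32/3/(-1109) + u/u) = 8*(-32/3*(-1/1109) + 1) = 8*(32/3327 + 1) = 8*(3359/3327) = 26872/3327)
1/(r(-143, -79) + f(G(18, 5))) = 1/(-143 + 26872/3327) = 1/(-448889/3327) = -3327/448889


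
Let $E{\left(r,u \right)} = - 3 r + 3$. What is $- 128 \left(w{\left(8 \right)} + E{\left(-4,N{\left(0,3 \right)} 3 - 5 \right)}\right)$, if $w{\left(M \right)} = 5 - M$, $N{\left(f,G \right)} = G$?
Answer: $-1536$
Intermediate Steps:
$E{\left(r,u \right)} = 3 - 3 r$
$- 128 \left(w{\left(8 \right)} + E{\left(-4,N{\left(0,3 \right)} 3 - 5 \right)}\right) = - 128 \left(\left(5 - 8\right) + \left(3 - -12\right)\right) = - 128 \left(\left(5 - 8\right) + \left(3 + 12\right)\right) = - 128 \left(-3 + 15\right) = \left(-128\right) 12 = -1536$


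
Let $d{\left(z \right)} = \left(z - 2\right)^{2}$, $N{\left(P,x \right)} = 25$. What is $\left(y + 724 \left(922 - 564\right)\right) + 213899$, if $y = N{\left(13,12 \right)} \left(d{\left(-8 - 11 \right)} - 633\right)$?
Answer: $468291$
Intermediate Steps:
$d{\left(z \right)} = \left(-2 + z\right)^{2}$
$y = -4800$ ($y = 25 \left(\left(-2 - 19\right)^{2} - 633\right) = 25 \left(\left(-21\right)^{2} - 633\right) = 25 \left(441 - 633\right) = 25 \left(-192\right) = -4800$)
$\left(y + 724 \left(922 - 564\right)\right) + 213899 = \left(-4800 + 724 \left(922 - 564\right)\right) + 213899 = \left(-4800 + 724 \cdot 358\right) + 213899 = \left(-4800 + 259192\right) + 213899 = 254392 + 213899 = 468291$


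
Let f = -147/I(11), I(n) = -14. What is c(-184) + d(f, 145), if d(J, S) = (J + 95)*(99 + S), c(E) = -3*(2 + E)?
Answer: 26288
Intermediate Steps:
c(E) = -6 - 3*E
f = 21/2 (f = -147/(-14) = -147*(-1/14) = 21/2 ≈ 10.500)
d(J, S) = (95 + J)*(99 + S)
c(-184) + d(f, 145) = (-6 - 3*(-184)) + (9405 + 95*145 + 99*(21/2) + (21/2)*145) = (-6 + 552) + (9405 + 13775 + 2079/2 + 3045/2) = 546 + 25742 = 26288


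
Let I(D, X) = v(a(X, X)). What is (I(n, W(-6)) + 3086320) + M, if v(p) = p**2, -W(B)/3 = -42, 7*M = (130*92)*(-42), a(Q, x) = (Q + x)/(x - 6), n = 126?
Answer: 301456441/100 ≈ 3.0146e+6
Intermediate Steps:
a(Q, x) = (Q + x)/(-6 + x)
M = -71760 (M = ((130*92)*(-42))/7 = (11960*(-42))/7 = (1/7)*(-502320) = -71760)
W(B) = 126 (W(B) = -3*(-42) = 126)
I(D, X) = 4*X**2/(-6 + X)**2 (I(D, X) = ((X + X)/(-6 + X))**2 = ((2*X)/(-6 + X))**2 = (2*X/(-6 + X))**2 = 4*X**2/(-6 + X)**2)
(I(n, W(-6)) + 3086320) + M = (4*126**2/(-6 + 126)**2 + 3086320) - 71760 = (4*15876/120**2 + 3086320) - 71760 = (4*15876*(1/14400) + 3086320) - 71760 = (441/100 + 3086320) - 71760 = 308632441/100 - 71760 = 301456441/100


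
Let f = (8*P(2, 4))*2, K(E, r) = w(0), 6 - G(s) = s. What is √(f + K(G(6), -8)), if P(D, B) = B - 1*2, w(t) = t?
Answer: 4*√2 ≈ 5.6569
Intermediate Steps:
G(s) = 6 - s
K(E, r) = 0
P(D, B) = -2 + B (P(D, B) = B - 2 = -2 + B)
f = 32 (f = (8*(-2 + 4))*2 = (8*2)*2 = 16*2 = 32)
√(f + K(G(6), -8)) = √(32 + 0) = √32 = 4*√2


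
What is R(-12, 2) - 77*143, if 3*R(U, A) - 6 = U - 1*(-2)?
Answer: -33037/3 ≈ -11012.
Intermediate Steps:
R(U, A) = 8/3 + U/3 (R(U, A) = 2 + (U - 1*(-2))/3 = 2 + (U + 2)/3 = 2 + (2 + U)/3 = 2 + (⅔ + U/3) = 8/3 + U/3)
R(-12, 2) - 77*143 = (8/3 + (⅓)*(-12)) - 77*143 = (8/3 - 4) - 11011 = -4/3 - 11011 = -33037/3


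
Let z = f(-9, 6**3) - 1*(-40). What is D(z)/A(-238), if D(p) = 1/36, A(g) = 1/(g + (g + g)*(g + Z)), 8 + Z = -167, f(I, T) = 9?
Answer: 32725/6 ≈ 5454.2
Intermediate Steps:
Z = -175 (Z = -8 - 167 = -175)
z = 49 (z = 9 - 1*(-40) = 9 + 40 = 49)
A(g) = 1/(g + 2*g*(-175 + g)) (A(g) = 1/(g + (g + g)*(g - 175)) = 1/(g + (2*g)*(-175 + g)) = 1/(g + 2*g*(-175 + g)))
D(p) = 1/36
D(z)/A(-238) = 1/(36*((1/((-238)*(-349 + 2*(-238)))))) = 1/(36*((-1/(238*(-349 - 476))))) = 1/(36*((-1/238/(-825)))) = 1/(36*((-1/238*(-1/825)))) = 1/(36*(1/196350)) = (1/36)*196350 = 32725/6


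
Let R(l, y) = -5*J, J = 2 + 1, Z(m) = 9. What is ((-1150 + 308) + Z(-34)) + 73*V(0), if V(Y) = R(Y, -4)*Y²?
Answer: -833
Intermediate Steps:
J = 3
R(l, y) = -15 (R(l, y) = -5*3 = -15)
V(Y) = -15*Y²
((-1150 + 308) + Z(-34)) + 73*V(0) = ((-1150 + 308) + 9) + 73*(-15*0²) = (-842 + 9) + 73*(-15*0) = -833 + 73*0 = -833 + 0 = -833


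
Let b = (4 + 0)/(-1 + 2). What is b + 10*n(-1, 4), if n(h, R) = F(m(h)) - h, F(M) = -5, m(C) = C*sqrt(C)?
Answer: -36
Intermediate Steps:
m(C) = C**(3/2)
n(h, R) = -5 - h
b = 4 (b = 4/1 = 4*1 = 4)
b + 10*n(-1, 4) = 4 + 10*(-5 - 1*(-1)) = 4 + 10*(-5 + 1) = 4 + 10*(-4) = 4 - 40 = -36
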